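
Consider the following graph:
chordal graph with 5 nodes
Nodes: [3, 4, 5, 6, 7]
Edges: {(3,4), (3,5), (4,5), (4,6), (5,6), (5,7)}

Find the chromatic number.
Clique number ω(G) = 3 (lower bound: χ ≥ ω).
The clique on [3, 4, 5] has size 3, forcing χ ≥ 3, and the coloring below uses 3 colors, so χ(G) = 3.
A valid 3-coloring: color 1: [5]; color 2: [4, 7]; color 3: [3, 6].

χ(G) = 3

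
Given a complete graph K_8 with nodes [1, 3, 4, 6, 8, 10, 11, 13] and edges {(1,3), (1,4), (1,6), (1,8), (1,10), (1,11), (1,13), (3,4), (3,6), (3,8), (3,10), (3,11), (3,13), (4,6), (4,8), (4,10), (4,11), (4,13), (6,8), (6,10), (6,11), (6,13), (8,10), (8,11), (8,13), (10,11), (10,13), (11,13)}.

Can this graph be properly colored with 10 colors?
A valid 10-coloring: color 1: [11]; color 2: [1]; color 3: [4]; color 4: [13]; color 5: [10]; color 6: [6]; color 7: [3]; color 8: [8].
(χ(G) = 8 ≤ 10.)

Yes, G is 10-colorable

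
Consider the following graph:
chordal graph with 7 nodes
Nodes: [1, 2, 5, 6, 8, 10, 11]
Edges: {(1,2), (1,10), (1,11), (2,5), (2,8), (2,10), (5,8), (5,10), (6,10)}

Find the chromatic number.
χ(G) = 3

Clique number ω(G) = 3 (lower bound: χ ≥ ω).
The clique on [2, 5, 8] has size 3, forcing χ ≥ 3, and the coloring below uses 3 colors, so χ(G) = 3.
A valid 3-coloring: color 1: [2, 6, 11]; color 2: [8, 10]; color 3: [1, 5].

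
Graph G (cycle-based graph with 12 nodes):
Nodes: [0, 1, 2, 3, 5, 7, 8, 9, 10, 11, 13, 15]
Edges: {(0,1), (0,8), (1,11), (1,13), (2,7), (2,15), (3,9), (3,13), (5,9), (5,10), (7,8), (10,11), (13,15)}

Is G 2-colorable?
Odd cycle [15, 2, 7, 8, 0, 1, 13] needs 3 colors (χ ≥ 3).
Hence χ(G) ≥ 3 > 2, so no proper 2-coloring exists.

No, G is not 2-colorable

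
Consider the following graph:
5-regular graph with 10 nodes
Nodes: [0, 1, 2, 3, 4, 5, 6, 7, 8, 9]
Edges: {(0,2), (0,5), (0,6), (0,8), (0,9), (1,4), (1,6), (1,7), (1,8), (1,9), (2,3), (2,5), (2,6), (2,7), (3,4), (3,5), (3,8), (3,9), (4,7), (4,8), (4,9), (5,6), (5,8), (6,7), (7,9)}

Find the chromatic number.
χ(G) = 4

Clique number ω(G) = 4 (lower bound: χ ≥ ω).
The clique on [0, 2, 5, 6] has size 4, forcing χ ≥ 4, and the coloring below uses 4 colors, so χ(G) = 4.
A valid 4-coloring: color 1: [5, 7]; color 2: [4, 6]; color 3: [0, 1, 3]; color 4: [2, 8, 9].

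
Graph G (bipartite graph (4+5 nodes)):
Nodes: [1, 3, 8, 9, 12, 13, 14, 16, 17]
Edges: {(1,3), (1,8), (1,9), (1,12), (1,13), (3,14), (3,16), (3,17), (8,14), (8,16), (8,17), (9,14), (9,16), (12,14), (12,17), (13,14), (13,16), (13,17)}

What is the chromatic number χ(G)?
χ(G) = 2

Clique number ω(G) = 2 (lower bound: χ ≥ ω).
The graph is bipartite (no odd cycle), so 2 colors suffice: χ(G) = 2.
A valid 2-coloring: color 1: [1, 14, 16, 17]; color 2: [3, 8, 9, 12, 13].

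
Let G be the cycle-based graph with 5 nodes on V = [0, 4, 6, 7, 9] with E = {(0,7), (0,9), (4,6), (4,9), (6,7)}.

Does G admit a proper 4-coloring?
A valid 4-coloring: color 1: [4, 7]; color 2: [0, 6]; color 3: [9].
(χ(G) = 3 ≤ 4.)

Yes, G is 4-colorable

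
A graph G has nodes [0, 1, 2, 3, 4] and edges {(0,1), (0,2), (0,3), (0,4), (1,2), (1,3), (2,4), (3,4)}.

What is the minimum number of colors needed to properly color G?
χ(G) = 3

Clique number ω(G) = 3 (lower bound: χ ≥ ω).
The clique on [0, 1, 2] has size 3, forcing χ ≥ 3, and the coloring below uses 3 colors, so χ(G) = 3.
A valid 3-coloring: color 1: [0]; color 2: [2, 3]; color 3: [1, 4].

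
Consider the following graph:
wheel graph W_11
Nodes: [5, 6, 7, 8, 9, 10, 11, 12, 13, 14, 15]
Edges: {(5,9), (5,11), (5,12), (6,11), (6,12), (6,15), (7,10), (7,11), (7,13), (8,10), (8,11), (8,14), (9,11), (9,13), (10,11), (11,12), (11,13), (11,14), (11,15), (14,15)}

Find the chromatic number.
Clique number ω(G) = 3 (lower bound: χ ≥ ω).
The clique on [5, 9, 11] has size 3, forcing χ ≥ 3, and the coloring below uses 3 colors, so χ(G) = 3.
A valid 3-coloring: color 1: [11]; color 2: [5, 6, 10, 13, 14]; color 3: [7, 8, 9, 12, 15].

χ(G) = 3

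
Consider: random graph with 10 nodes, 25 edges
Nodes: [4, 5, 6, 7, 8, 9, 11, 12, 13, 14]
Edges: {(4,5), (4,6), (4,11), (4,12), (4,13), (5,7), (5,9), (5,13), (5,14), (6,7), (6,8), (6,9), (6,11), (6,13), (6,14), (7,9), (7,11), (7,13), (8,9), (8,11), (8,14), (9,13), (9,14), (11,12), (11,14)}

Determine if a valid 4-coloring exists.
Yes, G is 4-colorable

A valid 4-coloring: color 1: [5, 6, 12]; color 2: [9, 11]; color 3: [13, 14]; color 4: [4, 7, 8].
(χ(G) = 4 ≤ 4.)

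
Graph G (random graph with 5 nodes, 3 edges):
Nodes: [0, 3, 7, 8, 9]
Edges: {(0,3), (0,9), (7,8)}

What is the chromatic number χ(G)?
Clique number ω(G) = 2 (lower bound: χ ≥ ω).
The graph is bipartite (no odd cycle), so 2 colors suffice: χ(G) = 2.
A valid 2-coloring: color 1: [0, 8]; color 2: [3, 7, 9].

χ(G) = 2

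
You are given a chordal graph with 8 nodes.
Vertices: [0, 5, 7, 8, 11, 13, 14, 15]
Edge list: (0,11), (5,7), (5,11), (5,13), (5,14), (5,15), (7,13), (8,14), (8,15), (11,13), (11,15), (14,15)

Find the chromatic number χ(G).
Clique number ω(G) = 3 (lower bound: χ ≥ ω).
The clique on [8, 14, 15] has size 3, forcing χ ≥ 3, and the coloring below uses 3 colors, so χ(G) = 3.
A valid 3-coloring: color 1: [0, 5, 8]; color 2: [13, 15]; color 3: [7, 11, 14].

χ(G) = 3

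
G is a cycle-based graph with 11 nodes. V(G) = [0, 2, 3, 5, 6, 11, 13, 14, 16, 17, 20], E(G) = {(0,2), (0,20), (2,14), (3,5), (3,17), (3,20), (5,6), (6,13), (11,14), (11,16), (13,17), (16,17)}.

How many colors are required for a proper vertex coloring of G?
χ(G) = 3

Clique number ω(G) = 2 (lower bound: χ ≥ ω).
Odd cycle [5, 6, 13, 17, 3] needs 3 colors (χ ≥ 3).
The coloring below uses 3 colors, so χ(G) = 3.
A valid 3-coloring: color 1: [0, 3, 6, 14, 16]; color 2: [2, 5, 11, 17, 20]; color 3: [13].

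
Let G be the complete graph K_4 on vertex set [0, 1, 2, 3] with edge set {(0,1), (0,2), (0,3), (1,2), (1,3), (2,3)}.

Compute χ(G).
Clique number ω(G) = 4 (lower bound: χ ≥ ω).
The clique on [0, 1, 2, 3] has size 4, forcing χ ≥ 4, and the coloring below uses 4 colors, so χ(G) = 4.
A valid 4-coloring: color 1: [3]; color 2: [0]; color 3: [1]; color 4: [2].

χ(G) = 4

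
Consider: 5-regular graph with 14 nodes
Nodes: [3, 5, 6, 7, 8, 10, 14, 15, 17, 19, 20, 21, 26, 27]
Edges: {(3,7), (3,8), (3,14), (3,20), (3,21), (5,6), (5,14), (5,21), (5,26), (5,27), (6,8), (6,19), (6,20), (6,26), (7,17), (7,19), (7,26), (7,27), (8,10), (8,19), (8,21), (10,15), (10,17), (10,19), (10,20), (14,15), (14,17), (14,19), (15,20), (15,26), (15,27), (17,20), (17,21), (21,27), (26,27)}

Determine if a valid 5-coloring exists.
A valid 5-coloring: color 1: [6, 7, 10, 14, 21]; color 2: [3, 17, 19, 27]; color 3: [8, 20, 26]; color 4: [5, 15].
(χ(G) = 4 ≤ 5.)

Yes, G is 5-colorable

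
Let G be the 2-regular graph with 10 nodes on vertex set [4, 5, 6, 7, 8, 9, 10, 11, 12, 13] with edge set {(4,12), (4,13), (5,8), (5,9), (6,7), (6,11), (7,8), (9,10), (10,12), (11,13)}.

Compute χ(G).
Clique number ω(G) = 2 (lower bound: χ ≥ ω).
The graph is bipartite (no odd cycle), so 2 colors suffice: χ(G) = 2.
A valid 2-coloring: color 1: [6, 8, 9, 12, 13]; color 2: [4, 5, 7, 10, 11].

χ(G) = 2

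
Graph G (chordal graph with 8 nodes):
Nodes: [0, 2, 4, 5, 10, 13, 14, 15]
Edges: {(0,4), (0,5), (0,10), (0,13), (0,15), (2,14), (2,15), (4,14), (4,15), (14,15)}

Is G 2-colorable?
No, G is not 2-colorable

The clique on vertices [0, 4, 15] has size 3 > 2, so it alone needs 3 colors.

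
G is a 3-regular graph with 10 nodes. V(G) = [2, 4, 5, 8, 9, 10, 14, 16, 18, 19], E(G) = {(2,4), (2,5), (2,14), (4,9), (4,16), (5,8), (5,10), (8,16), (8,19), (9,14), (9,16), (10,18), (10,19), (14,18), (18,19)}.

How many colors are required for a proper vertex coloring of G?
Clique number ω(G) = 3 (lower bound: χ ≥ ω).
The clique on [4, 9, 16] has size 3, forcing χ ≥ 3, and the coloring below uses 3 colors, so χ(G) = 3.
A valid 3-coloring: color 1: [5, 14, 16, 19]; color 2: [2, 8, 9, 10]; color 3: [4, 18].

χ(G) = 3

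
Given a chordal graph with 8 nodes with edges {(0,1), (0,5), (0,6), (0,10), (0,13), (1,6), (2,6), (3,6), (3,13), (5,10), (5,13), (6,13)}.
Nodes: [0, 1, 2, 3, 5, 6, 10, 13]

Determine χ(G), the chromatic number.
χ(G) = 3

Clique number ω(G) = 3 (lower bound: χ ≥ ω).
The clique on [0, 1, 6] has size 3, forcing χ ≥ 3, and the coloring below uses 3 colors, so χ(G) = 3.
A valid 3-coloring: color 1: [5, 6]; color 2: [0, 2, 3]; color 3: [1, 10, 13].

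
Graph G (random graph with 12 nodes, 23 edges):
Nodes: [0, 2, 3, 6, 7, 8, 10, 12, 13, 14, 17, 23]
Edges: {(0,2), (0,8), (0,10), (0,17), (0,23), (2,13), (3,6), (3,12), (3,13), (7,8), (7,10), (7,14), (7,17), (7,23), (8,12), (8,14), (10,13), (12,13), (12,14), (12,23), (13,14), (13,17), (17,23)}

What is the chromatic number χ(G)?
χ(G) = 3

Clique number ω(G) = 3 (lower bound: χ ≥ ω).
The clique on [0, 17, 23] has size 3, forcing χ ≥ 3, and the coloring below uses 3 colors, so χ(G) = 3.
A valid 3-coloring: color 1: [6, 8, 13, 23]; color 2: [0, 7, 12]; color 3: [2, 3, 10, 14, 17].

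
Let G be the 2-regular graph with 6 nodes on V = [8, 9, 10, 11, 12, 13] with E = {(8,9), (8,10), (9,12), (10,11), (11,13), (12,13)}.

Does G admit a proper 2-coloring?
Yes, G is 2-colorable

A valid 2-coloring: color 1: [9, 10, 13]; color 2: [8, 11, 12].
(χ(G) = 2 ≤ 2.)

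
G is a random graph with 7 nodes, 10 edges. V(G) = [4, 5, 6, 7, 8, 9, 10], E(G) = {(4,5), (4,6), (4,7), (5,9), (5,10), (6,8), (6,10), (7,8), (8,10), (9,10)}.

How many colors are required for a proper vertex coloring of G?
Clique number ω(G) = 3 (lower bound: χ ≥ ω).
The clique on [6, 8, 10] has size 3, forcing χ ≥ 3, and the coloring below uses 3 colors, so χ(G) = 3.
A valid 3-coloring: color 1: [4, 10]; color 2: [5, 8]; color 3: [6, 7, 9].

χ(G) = 3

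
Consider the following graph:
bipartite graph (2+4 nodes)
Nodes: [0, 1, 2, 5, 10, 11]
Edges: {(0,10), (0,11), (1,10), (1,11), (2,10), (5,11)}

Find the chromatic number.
χ(G) = 2

Clique number ω(G) = 2 (lower bound: χ ≥ ω).
The graph is bipartite (no odd cycle), so 2 colors suffice: χ(G) = 2.
A valid 2-coloring: color 1: [10, 11]; color 2: [0, 1, 2, 5].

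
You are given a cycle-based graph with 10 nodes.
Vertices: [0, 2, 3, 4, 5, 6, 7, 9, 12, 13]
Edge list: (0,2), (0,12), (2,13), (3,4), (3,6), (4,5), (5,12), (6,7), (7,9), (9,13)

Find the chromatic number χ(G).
Clique number ω(G) = 2 (lower bound: χ ≥ ω).
The graph is bipartite (no odd cycle), so 2 colors suffice: χ(G) = 2.
A valid 2-coloring: color 1: [2, 4, 6, 9, 12]; color 2: [0, 3, 5, 7, 13].

χ(G) = 2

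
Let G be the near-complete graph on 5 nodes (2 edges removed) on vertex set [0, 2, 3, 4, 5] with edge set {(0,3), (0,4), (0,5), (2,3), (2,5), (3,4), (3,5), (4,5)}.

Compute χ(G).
Clique number ω(G) = 4 (lower bound: χ ≥ ω).
The clique on [0, 3, 4, 5] has size 4, forcing χ ≥ 4, and the coloring below uses 4 colors, so χ(G) = 4.
A valid 4-coloring: color 1: [3]; color 2: [5]; color 3: [2, 4]; color 4: [0].

χ(G) = 4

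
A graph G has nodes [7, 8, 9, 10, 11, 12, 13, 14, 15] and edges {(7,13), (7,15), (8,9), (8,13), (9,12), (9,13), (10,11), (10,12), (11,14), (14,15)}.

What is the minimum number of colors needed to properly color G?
χ(G) = 3

Clique number ω(G) = 3 (lower bound: χ ≥ ω).
The clique on [8, 9, 13] has size 3, forcing χ ≥ 3, and the coloring below uses 3 colors, so χ(G) = 3.
A valid 3-coloring: color 1: [7, 9, 10, 14]; color 2: [11, 12, 13, 15]; color 3: [8].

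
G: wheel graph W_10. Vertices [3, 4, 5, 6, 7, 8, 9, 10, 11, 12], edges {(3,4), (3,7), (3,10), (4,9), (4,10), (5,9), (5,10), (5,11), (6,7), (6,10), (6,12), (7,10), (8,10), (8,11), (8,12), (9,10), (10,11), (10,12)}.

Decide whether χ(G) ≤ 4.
A valid 4-coloring: color 1: [10]; color 2: [4, 5, 6, 8]; color 3: [7, 9, 11, 12]; color 4: [3].
(χ(G) = 4 ≤ 4.)

Yes, G is 4-colorable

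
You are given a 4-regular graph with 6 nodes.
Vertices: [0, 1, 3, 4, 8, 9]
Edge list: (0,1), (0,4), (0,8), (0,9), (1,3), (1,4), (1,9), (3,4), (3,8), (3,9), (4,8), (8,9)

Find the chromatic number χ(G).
Clique number ω(G) = 3 (lower bound: χ ≥ ω).
The clique on [0, 8, 9] has size 3, forcing χ ≥ 3, and the coloring below uses 3 colors, so χ(G) = 3.
A valid 3-coloring: color 1: [0, 3]; color 2: [4, 9]; color 3: [1, 8].

χ(G) = 3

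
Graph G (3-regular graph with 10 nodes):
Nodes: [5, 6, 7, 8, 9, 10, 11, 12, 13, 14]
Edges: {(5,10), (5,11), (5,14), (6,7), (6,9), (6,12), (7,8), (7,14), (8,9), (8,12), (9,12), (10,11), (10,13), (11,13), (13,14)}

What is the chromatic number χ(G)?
Clique number ω(G) = 3 (lower bound: χ ≥ ω).
The clique on [5, 10, 11] has size 3, forcing χ ≥ 3, and the coloring below uses 3 colors, so χ(G) = 3.
A valid 3-coloring: color 1: [5, 7, 9, 13]; color 2: [6, 8, 11, 14]; color 3: [10, 12].

χ(G) = 3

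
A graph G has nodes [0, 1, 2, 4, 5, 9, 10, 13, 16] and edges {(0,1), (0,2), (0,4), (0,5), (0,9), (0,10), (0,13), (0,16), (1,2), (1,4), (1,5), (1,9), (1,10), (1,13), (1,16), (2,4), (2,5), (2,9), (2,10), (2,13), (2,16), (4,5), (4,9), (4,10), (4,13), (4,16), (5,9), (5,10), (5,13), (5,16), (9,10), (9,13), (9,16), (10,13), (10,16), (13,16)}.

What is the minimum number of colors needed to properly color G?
χ(G) = 9

Clique number ω(G) = 9 (lower bound: χ ≥ ω).
The clique on [0, 1, 2, 4, 5, 9, 10, 13, 16] has size 9, forcing χ ≥ 9, and the coloring below uses 9 colors, so χ(G) = 9.
A valid 9-coloring: color 1: [16]; color 2: [1]; color 3: [9]; color 4: [5]; color 5: [2]; color 6: [13]; color 7: [0]; color 8: [4]; color 9: [10].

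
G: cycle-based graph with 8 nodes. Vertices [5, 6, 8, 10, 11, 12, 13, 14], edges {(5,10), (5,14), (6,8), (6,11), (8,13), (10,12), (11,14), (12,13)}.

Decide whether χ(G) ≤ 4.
Yes, G is 4-colorable

A valid 4-coloring: color 1: [6, 10, 13, 14]; color 2: [5, 8, 11, 12].
(χ(G) = 2 ≤ 4.)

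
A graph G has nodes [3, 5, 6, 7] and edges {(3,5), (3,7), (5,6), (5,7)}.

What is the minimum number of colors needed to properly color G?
χ(G) = 3

Clique number ω(G) = 3 (lower bound: χ ≥ ω).
The clique on [3, 5, 7] has size 3, forcing χ ≥ 3, and the coloring below uses 3 colors, so χ(G) = 3.
A valid 3-coloring: color 1: [5]; color 2: [3, 6]; color 3: [7].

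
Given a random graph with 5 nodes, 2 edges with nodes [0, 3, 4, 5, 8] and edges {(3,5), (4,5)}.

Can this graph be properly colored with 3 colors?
A valid 3-coloring: color 1: [0, 5, 8]; color 2: [3, 4].
(χ(G) = 2 ≤ 3.)

Yes, G is 3-colorable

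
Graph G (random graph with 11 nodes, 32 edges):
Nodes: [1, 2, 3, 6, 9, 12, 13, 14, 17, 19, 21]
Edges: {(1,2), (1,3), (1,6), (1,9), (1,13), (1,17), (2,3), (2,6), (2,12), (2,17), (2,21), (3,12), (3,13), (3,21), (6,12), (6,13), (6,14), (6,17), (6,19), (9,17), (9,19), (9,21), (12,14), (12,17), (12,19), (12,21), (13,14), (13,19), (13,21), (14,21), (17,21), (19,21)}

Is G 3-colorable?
No, G is not 3-colorable

The clique on vertices [1, 2, 6, 17] has size 4 > 3, so it alone needs 4 colors.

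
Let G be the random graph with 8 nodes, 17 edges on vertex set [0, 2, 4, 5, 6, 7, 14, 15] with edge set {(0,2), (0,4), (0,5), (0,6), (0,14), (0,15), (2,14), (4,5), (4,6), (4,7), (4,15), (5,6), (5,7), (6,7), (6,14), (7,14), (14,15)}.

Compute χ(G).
Clique number ω(G) = 4 (lower bound: χ ≥ ω).
The clique on [0, 4, 5, 6] has size 4, forcing χ ≥ 4, and the coloring below uses 4 colors, so χ(G) = 4.
A valid 4-coloring: color 1: [0, 7]; color 2: [4, 14]; color 3: [2, 6, 15]; color 4: [5].

χ(G) = 4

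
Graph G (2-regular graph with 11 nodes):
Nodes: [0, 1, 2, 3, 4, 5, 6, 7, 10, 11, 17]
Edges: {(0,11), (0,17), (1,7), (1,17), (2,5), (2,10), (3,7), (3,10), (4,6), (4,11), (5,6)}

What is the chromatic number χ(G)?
Clique number ω(G) = 2 (lower bound: χ ≥ ω).
Odd cycle [1, 7, 3, 10, 2, 5, 6, 4, 11, 0, 17] needs 3 colors (χ ≥ 3).
The coloring below uses 3 colors, so χ(G) = 3.
A valid 3-coloring: color 1: [0, 1, 2, 3, 4]; color 2: [6, 7, 10, 11, 17]; color 3: [5].

χ(G) = 3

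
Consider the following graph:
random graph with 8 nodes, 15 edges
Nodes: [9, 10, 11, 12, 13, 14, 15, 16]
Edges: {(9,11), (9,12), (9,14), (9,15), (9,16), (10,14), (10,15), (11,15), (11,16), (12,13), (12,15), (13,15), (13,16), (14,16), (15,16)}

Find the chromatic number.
Clique number ω(G) = 4 (lower bound: χ ≥ ω).
The clique on [9, 11, 15, 16] has size 4, forcing χ ≥ 4, and the coloring below uses 4 colors, so χ(G) = 4.
A valid 4-coloring: color 1: [14, 15]; color 2: [10, 12, 16]; color 3: [9, 13]; color 4: [11].

χ(G) = 4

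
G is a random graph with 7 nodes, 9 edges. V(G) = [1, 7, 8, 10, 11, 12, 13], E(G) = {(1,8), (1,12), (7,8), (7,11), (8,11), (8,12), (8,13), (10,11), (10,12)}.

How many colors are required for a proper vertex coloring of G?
Clique number ω(G) = 3 (lower bound: χ ≥ ω).
The clique on [1, 8, 12] has size 3, forcing χ ≥ 3, and the coloring below uses 3 colors, so χ(G) = 3.
A valid 3-coloring: color 1: [8, 10]; color 2: [11, 12, 13]; color 3: [1, 7].

χ(G) = 3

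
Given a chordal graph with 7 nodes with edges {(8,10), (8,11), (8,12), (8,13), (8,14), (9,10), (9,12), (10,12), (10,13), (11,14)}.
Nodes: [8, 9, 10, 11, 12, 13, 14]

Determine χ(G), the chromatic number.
Clique number ω(G) = 3 (lower bound: χ ≥ ω).
The clique on [8, 10, 12] has size 3, forcing χ ≥ 3, and the coloring below uses 3 colors, so χ(G) = 3.
A valid 3-coloring: color 1: [8, 9]; color 2: [10, 14]; color 3: [11, 12, 13].

χ(G) = 3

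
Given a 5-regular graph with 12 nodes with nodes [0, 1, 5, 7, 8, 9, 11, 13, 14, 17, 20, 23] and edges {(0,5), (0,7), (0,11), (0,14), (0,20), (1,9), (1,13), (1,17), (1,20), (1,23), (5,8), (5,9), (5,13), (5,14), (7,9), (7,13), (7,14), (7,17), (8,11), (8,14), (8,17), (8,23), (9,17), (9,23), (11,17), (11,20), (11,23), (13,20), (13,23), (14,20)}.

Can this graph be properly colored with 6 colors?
Yes, G is 6-colorable

A valid 6-coloring: color 1: [1, 7, 8]; color 2: [0, 9, 13]; color 3: [5, 17, 20, 23]; color 4: [11, 14].
(χ(G) = 4 ≤ 6.)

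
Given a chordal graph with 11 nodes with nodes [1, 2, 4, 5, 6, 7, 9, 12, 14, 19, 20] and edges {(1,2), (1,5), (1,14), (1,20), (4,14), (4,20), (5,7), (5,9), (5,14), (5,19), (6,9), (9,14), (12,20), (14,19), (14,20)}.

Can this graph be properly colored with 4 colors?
A valid 4-coloring: color 1: [2, 6, 7, 12, 14]; color 2: [5, 20]; color 3: [1, 4, 9, 19].
(χ(G) = 3 ≤ 4.)

Yes, G is 4-colorable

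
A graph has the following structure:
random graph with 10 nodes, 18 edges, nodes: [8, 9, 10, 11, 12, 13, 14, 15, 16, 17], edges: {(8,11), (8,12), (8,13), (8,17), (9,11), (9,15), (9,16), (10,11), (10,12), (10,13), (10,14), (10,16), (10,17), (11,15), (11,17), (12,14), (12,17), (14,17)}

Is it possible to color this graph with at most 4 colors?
A valid 4-coloring: color 1: [8, 9, 10]; color 2: [13, 15, 16, 17]; color 3: [11, 12]; color 4: [14].
(χ(G) = 4 ≤ 4.)

Yes, G is 4-colorable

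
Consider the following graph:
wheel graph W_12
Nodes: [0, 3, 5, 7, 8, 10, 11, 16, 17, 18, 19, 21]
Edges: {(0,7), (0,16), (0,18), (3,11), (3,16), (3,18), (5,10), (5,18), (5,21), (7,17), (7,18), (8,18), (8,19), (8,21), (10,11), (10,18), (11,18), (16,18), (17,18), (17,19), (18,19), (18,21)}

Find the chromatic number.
Clique number ω(G) = 3 (lower bound: χ ≥ ω).
Odd cycle [10, 11, 3, 16, 0, 7, 17, 19, 8, 21, 5] needs 3 colors (χ ≥ 3).
Vertex 18 is adjacent to every vertex of [0, 3, 5, 7, 8, 10, 11, 16, 17, 19, 21], which already need 3 colors among themselves, so 18 needs a new color (χ ≥ 4).
The coloring below uses 4 colors, so χ(G) = 4.
A valid 4-coloring: color 1: [18]; color 2: [0, 3, 10, 17, 21]; color 3: [5, 7, 11, 16, 19]; color 4: [8].

χ(G) = 4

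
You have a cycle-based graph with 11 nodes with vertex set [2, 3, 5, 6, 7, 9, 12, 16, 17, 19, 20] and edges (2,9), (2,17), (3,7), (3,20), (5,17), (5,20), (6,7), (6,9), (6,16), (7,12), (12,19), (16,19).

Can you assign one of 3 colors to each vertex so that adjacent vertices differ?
A valid 3-coloring: color 1: [7, 9, 17, 19, 20]; color 2: [2, 3, 5, 6, 12]; color 3: [16].
(χ(G) = 3 ≤ 3.)

Yes, G is 3-colorable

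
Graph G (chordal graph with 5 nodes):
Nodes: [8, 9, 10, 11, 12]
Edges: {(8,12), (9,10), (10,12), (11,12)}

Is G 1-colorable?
No, G is not 1-colorable

Edge (9,10) forces its endpoints to differ, so 1 color is not enough.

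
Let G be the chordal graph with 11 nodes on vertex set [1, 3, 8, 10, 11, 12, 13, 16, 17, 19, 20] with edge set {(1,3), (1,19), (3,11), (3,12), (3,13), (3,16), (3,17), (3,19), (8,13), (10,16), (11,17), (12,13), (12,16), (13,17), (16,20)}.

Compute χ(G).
Clique number ω(G) = 3 (lower bound: χ ≥ ω).
The clique on [1, 3, 19] has size 3, forcing χ ≥ 3, and the coloring below uses 3 colors, so χ(G) = 3.
A valid 3-coloring: color 1: [3, 8, 10, 20]; color 2: [1, 11, 13, 16]; color 3: [12, 17, 19].

χ(G) = 3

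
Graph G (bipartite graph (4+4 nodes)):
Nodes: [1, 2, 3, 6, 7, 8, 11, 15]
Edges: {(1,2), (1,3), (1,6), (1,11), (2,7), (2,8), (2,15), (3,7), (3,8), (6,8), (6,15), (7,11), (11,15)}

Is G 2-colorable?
A valid 2-coloring: color 1: [2, 3, 6, 11]; color 2: [1, 7, 8, 15].
(χ(G) = 2 ≤ 2.)

Yes, G is 2-colorable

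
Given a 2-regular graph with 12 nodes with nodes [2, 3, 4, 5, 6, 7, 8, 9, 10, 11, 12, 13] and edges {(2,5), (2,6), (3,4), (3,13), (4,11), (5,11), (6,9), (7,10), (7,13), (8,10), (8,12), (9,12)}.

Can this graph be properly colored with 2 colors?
Yes, G is 2-colorable

A valid 2-coloring: color 1: [2, 3, 7, 8, 9, 11]; color 2: [4, 5, 6, 10, 12, 13].
(χ(G) = 2 ≤ 2.)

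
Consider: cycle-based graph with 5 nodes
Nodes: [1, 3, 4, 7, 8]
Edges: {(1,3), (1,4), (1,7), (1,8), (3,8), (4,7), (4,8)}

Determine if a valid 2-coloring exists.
No, G is not 2-colorable

The clique on vertices [1, 3, 8] has size 3 > 2, so it alone needs 3 colors.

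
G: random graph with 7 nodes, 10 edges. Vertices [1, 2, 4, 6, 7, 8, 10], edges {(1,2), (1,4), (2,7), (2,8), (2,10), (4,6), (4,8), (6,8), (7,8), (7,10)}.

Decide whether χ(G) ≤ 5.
A valid 5-coloring: color 1: [2, 4]; color 2: [1, 8, 10]; color 3: [6, 7].
(χ(G) = 3 ≤ 5.)

Yes, G is 5-colorable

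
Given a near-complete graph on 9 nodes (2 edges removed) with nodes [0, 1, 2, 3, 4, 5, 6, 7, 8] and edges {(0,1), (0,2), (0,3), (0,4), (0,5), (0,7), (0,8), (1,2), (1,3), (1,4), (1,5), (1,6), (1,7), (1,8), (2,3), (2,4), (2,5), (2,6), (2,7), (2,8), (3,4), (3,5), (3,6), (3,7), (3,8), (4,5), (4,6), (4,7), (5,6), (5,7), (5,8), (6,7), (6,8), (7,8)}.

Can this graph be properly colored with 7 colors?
Yes, G is 7-colorable

A valid 7-coloring: color 1: [3]; color 2: [2]; color 3: [1]; color 4: [5]; color 5: [7]; color 6: [0, 6]; color 7: [4, 8].
(χ(G) = 7 ≤ 7.)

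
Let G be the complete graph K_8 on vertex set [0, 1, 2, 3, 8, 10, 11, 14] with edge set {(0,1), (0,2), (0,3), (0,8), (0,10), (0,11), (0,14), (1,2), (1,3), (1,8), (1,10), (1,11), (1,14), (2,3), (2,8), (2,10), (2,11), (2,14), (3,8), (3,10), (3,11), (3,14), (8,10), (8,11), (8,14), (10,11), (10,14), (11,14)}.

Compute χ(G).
χ(G) = 8

Clique number ω(G) = 8 (lower bound: χ ≥ ω).
The clique on [0, 1, 2, 3, 8, 10, 11, 14] has size 8, forcing χ ≥ 8, and the coloring below uses 8 colors, so χ(G) = 8.
A valid 8-coloring: color 1: [11]; color 2: [2]; color 3: [3]; color 4: [1]; color 5: [14]; color 6: [8]; color 7: [0]; color 8: [10].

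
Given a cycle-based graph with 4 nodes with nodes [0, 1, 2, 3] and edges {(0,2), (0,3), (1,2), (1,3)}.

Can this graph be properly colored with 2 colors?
Yes, G is 2-colorable

A valid 2-coloring: color 1: [0, 1]; color 2: [2, 3].
(χ(G) = 2 ≤ 2.)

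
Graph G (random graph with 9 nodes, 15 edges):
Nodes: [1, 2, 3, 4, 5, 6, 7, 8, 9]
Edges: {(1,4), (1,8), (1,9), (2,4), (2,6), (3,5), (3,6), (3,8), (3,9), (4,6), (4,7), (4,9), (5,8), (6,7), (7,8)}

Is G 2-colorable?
No, G is not 2-colorable

The clique on vertices [3, 5, 8] has size 3 > 2, so it alone needs 3 colors.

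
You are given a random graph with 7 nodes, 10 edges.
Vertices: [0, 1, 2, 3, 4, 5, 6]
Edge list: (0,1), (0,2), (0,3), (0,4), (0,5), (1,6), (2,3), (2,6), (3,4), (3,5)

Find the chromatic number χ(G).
χ(G) = 3

Clique number ω(G) = 3 (lower bound: χ ≥ ω).
The clique on [0, 2, 3] has size 3, forcing χ ≥ 3, and the coloring below uses 3 colors, so χ(G) = 3.
A valid 3-coloring: color 1: [0, 6]; color 2: [1, 3]; color 3: [2, 4, 5].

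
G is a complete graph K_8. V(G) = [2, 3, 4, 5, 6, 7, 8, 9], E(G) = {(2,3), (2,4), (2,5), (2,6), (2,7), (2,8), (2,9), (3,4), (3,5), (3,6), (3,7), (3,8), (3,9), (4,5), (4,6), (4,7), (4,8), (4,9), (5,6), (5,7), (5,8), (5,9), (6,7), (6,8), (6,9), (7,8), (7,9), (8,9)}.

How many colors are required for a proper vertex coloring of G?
Clique number ω(G) = 8 (lower bound: χ ≥ ω).
The clique on [2, 3, 4, 5, 6, 7, 8, 9] has size 8, forcing χ ≥ 8, and the coloring below uses 8 colors, so χ(G) = 8.
A valid 8-coloring: color 1: [9]; color 2: [7]; color 3: [8]; color 4: [6]; color 5: [3]; color 6: [4]; color 7: [2]; color 8: [5].

χ(G) = 8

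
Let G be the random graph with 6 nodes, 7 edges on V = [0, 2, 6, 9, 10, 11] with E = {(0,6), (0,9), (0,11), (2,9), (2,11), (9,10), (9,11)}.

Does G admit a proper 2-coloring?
No, G is not 2-colorable

The clique on vertices [0, 9, 11] has size 3 > 2, so it alone needs 3 colors.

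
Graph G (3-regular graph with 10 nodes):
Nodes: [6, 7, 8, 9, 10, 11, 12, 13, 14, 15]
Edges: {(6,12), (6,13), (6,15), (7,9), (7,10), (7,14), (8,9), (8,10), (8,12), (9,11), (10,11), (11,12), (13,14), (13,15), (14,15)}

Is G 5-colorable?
A valid 5-coloring: color 1: [6, 9, 10, 14]; color 2: [7, 12, 13]; color 3: [8, 11, 15].
(χ(G) = 3 ≤ 5.)

Yes, G is 5-colorable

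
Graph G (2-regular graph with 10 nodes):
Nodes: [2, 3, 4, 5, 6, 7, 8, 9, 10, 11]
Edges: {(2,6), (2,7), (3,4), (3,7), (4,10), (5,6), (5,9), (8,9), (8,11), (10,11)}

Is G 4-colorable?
Yes, G is 4-colorable

A valid 4-coloring: color 1: [2, 3, 5, 8, 10]; color 2: [4, 6, 7, 9, 11].
(χ(G) = 2 ≤ 4.)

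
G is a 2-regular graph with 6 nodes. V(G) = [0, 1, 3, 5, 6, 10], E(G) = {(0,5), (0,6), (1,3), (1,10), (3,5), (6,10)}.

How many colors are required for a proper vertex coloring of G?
Clique number ω(G) = 2 (lower bound: χ ≥ ω).
The graph is bipartite (no odd cycle), so 2 colors suffice: χ(G) = 2.
A valid 2-coloring: color 1: [0, 3, 10]; color 2: [1, 5, 6].

χ(G) = 2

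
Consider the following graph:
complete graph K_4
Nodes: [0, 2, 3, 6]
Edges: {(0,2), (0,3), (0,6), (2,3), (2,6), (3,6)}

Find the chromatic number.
Clique number ω(G) = 4 (lower bound: χ ≥ ω).
The clique on [0, 2, 3, 6] has size 4, forcing χ ≥ 4, and the coloring below uses 4 colors, so χ(G) = 4.
A valid 4-coloring: color 1: [0]; color 2: [2]; color 3: [6]; color 4: [3].

χ(G) = 4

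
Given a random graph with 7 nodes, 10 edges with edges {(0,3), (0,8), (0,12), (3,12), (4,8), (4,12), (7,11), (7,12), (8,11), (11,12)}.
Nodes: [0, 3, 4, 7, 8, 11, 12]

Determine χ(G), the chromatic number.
Clique number ω(G) = 3 (lower bound: χ ≥ ω).
The clique on [0, 3, 12] has size 3, forcing χ ≥ 3, and the coloring below uses 3 colors, so χ(G) = 3.
A valid 3-coloring: color 1: [8, 12]; color 2: [3, 4, 11]; color 3: [0, 7].

χ(G) = 3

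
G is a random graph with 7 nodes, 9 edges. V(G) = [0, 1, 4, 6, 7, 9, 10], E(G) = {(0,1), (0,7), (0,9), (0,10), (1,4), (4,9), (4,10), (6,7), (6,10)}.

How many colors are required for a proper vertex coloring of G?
χ(G) = 2

Clique number ω(G) = 2 (lower bound: χ ≥ ω).
The graph is bipartite (no odd cycle), so 2 colors suffice: χ(G) = 2.
A valid 2-coloring: color 1: [0, 4, 6]; color 2: [1, 7, 9, 10].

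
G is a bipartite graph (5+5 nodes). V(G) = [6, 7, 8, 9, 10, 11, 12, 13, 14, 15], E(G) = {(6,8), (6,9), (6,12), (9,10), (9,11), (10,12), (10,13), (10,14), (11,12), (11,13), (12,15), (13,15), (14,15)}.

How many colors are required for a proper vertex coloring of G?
χ(G) = 2

Clique number ω(G) = 2 (lower bound: χ ≥ ω).
The graph is bipartite (no odd cycle), so 2 colors suffice: χ(G) = 2.
A valid 2-coloring: color 1: [7, 8, 9, 12, 13, 14]; color 2: [6, 10, 11, 15].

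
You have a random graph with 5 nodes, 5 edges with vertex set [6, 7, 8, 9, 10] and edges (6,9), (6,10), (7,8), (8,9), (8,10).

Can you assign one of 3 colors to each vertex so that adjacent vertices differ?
Yes, G is 3-colorable

A valid 3-coloring: color 1: [6, 8]; color 2: [7, 9, 10].
(χ(G) = 2 ≤ 3.)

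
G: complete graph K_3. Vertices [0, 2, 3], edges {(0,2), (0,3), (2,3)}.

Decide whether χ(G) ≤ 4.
A valid 4-coloring: color 1: [2]; color 2: [0]; color 3: [3].
(χ(G) = 3 ≤ 4.)

Yes, G is 4-colorable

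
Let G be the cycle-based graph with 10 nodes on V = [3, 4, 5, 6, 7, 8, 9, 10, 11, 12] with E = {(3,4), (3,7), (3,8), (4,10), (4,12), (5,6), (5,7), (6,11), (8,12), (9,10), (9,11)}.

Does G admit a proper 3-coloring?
A valid 3-coloring: color 1: [4, 6, 7, 8, 9]; color 2: [3, 5, 10, 11, 12].
(χ(G) = 2 ≤ 3.)

Yes, G is 3-colorable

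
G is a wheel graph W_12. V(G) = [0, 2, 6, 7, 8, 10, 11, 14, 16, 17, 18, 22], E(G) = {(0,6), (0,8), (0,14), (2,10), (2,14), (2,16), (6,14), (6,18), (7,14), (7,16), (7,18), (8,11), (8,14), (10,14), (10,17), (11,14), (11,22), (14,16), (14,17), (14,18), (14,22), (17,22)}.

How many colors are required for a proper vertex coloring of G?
χ(G) = 4

Clique number ω(G) = 3 (lower bound: χ ≥ ω).
Odd cycle [10, 2, 16, 7, 18, 6, 0, 8, 11, 22, 17] needs 3 colors (χ ≥ 3).
Vertex 14 is adjacent to every vertex of [0, 2, 6, 7, 8, 10, 11, 16, 17, 18, 22], which already need 3 colors among themselves, so 14 needs a new color (χ ≥ 4).
The coloring below uses 4 colors, so χ(G) = 4.
A valid 4-coloring: color 1: [14]; color 2: [0, 10, 16, 18, 22]; color 3: [2, 6, 7, 8, 17]; color 4: [11].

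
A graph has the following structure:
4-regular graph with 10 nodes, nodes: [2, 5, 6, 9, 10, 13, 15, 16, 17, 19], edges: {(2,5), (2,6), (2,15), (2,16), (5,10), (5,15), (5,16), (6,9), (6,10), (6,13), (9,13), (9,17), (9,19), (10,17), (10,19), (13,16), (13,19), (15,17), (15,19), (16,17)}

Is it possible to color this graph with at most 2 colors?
No, G is not 2-colorable

The clique on vertices [2, 5, 16] has size 3 > 2, so it alone needs 3 colors.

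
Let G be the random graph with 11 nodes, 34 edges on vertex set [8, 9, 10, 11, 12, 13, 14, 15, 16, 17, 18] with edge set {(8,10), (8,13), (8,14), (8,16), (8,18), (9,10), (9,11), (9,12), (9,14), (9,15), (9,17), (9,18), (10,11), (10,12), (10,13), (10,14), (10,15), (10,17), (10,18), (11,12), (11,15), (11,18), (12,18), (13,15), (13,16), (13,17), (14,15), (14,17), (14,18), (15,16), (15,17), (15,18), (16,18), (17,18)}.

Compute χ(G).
χ(G) = 6

Clique number ω(G) = 6 (lower bound: χ ≥ ω).
The clique on [9, 10, 14, 15, 17, 18] has size 6, forcing χ ≥ 6, and the coloring below uses 6 colors, so χ(G) = 6.
A valid 6-coloring: color 1: [10, 16]; color 2: [13, 18]; color 3: [8, 12, 15]; color 4: [9]; color 5: [11, 17]; color 6: [14].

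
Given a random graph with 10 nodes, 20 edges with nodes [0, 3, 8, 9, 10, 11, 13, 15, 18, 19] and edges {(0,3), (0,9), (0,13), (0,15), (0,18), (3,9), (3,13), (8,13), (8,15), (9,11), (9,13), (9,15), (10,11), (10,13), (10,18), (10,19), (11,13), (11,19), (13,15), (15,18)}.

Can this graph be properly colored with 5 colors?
A valid 5-coloring: color 1: [13, 18, 19]; color 2: [8, 9, 10]; color 3: [3, 11, 15]; color 4: [0].
(χ(G) = 4 ≤ 5.)

Yes, G is 5-colorable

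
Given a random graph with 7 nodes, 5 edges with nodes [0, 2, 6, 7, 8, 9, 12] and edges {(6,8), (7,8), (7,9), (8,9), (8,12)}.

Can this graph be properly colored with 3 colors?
A valid 3-coloring: color 1: [0, 2, 8]; color 2: [6, 7, 12]; color 3: [9].
(χ(G) = 3 ≤ 3.)

Yes, G is 3-colorable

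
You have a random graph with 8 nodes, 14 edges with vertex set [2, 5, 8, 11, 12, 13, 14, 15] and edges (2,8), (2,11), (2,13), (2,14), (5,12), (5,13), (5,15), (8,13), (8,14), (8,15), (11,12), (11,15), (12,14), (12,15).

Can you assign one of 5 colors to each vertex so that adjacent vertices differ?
Yes, G is 5-colorable

A valid 5-coloring: color 1: [2, 12]; color 2: [5, 8, 11]; color 3: [13, 14, 15].
(χ(G) = 3 ≤ 5.)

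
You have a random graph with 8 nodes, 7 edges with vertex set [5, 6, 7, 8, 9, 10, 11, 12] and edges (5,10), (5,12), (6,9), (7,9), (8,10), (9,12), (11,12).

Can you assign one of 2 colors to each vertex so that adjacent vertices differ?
A valid 2-coloring: color 1: [5, 8, 9, 11]; color 2: [6, 7, 10, 12].
(χ(G) = 2 ≤ 2.)

Yes, G is 2-colorable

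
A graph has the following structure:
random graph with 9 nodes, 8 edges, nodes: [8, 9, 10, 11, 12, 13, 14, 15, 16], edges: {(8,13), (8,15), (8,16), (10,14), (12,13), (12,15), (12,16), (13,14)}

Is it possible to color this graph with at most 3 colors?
A valid 3-coloring: color 1: [8, 9, 11, 12, 14]; color 2: [10, 13, 15, 16].
(χ(G) = 2 ≤ 3.)

Yes, G is 3-colorable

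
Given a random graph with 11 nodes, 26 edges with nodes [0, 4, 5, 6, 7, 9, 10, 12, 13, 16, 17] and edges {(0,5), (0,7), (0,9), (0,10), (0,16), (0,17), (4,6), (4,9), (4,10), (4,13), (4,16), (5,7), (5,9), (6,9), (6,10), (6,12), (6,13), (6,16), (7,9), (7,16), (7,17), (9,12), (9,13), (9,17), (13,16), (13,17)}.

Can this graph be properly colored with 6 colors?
A valid 6-coloring: color 1: [9, 10, 16]; color 2: [5, 6, 17]; color 3: [0, 4, 12]; color 4: [7, 13].
(χ(G) = 4 ≤ 6.)

Yes, G is 6-colorable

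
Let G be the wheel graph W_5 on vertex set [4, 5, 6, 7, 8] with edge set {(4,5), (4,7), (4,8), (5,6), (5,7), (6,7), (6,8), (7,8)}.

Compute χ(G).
χ(G) = 3

Clique number ω(G) = 3 (lower bound: χ ≥ ω).
The clique on [4, 7, 8] has size 3, forcing χ ≥ 3, and the coloring below uses 3 colors, so χ(G) = 3.
A valid 3-coloring: color 1: [7]; color 2: [4, 6]; color 3: [5, 8].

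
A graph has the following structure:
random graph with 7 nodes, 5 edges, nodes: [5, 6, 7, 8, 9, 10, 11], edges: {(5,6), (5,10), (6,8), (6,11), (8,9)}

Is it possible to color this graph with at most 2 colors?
A valid 2-coloring: color 1: [6, 7, 9, 10]; color 2: [5, 8, 11].
(χ(G) = 2 ≤ 2.)

Yes, G is 2-colorable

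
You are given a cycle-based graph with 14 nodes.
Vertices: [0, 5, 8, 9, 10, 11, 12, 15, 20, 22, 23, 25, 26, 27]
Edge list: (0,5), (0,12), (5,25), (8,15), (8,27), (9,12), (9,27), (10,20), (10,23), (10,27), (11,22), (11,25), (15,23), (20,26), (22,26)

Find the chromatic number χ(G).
Clique number ω(G) = 2 (lower bound: χ ≥ ω).
Odd cycle [10, 20, 26, 22, 11, 25, 5, 0, 12, 9, 27] needs 3 colors (χ ≥ 3).
The coloring below uses 3 colors, so χ(G) = 3.
A valid 3-coloring: color 1: [0, 15, 20, 22, 25, 27]; color 2: [5, 8, 9, 10, 11, 26]; color 3: [12, 23].

χ(G) = 3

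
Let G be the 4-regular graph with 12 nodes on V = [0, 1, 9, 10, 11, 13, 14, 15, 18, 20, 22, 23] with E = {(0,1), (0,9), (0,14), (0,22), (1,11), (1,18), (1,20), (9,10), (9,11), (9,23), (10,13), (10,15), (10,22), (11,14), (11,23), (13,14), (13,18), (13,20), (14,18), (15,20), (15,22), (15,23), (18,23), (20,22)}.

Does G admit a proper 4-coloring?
Yes, G is 4-colorable

A valid 4-coloring: color 1: [0, 10, 20, 23]; color 2: [1, 9, 14, 15]; color 3: [11, 18, 22]; color 4: [13].
(χ(G) = 3 ≤ 4.)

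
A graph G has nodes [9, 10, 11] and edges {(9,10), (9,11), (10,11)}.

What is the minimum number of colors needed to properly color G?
χ(G) = 3

Clique number ω(G) = 3 (lower bound: χ ≥ ω).
The clique on [9, 10, 11] has size 3, forcing χ ≥ 3, and the coloring below uses 3 colors, so χ(G) = 3.
A valid 3-coloring: color 1: [11]; color 2: [10]; color 3: [9].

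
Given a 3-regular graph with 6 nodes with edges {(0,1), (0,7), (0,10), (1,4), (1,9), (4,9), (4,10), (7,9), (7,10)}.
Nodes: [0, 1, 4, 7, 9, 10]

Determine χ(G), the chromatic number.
Clique number ω(G) = 3 (lower bound: χ ≥ ω).
The clique on [0, 7, 10] has size 3, forcing χ ≥ 3, and the coloring below uses 3 colors, so χ(G) = 3.
A valid 3-coloring: color 1: [4, 7]; color 2: [0, 9]; color 3: [1, 10].

χ(G) = 3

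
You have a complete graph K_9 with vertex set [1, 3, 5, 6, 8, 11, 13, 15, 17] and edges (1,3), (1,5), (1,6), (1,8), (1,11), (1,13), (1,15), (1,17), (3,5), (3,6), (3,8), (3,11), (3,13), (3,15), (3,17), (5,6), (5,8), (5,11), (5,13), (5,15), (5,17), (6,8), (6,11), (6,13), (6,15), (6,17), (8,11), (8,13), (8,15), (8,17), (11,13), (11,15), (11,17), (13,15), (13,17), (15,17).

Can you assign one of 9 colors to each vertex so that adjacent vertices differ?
Yes, G is 9-colorable

A valid 9-coloring: color 1: [13]; color 2: [11]; color 3: [5]; color 4: [15]; color 5: [17]; color 6: [6]; color 7: [3]; color 8: [1]; color 9: [8].
(χ(G) = 9 ≤ 9.)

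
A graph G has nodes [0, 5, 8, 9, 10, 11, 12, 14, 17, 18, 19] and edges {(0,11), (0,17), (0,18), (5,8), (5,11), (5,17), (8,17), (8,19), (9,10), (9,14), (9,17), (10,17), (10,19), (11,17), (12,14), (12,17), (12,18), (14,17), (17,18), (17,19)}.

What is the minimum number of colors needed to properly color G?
χ(G) = 3

Clique number ω(G) = 3 (lower bound: χ ≥ ω).
The clique on [0, 17, 18] has size 3, forcing χ ≥ 3, and the coloring below uses 3 colors, so χ(G) = 3.
A valid 3-coloring: color 1: [17]; color 2: [0, 5, 9, 12, 19]; color 3: [8, 10, 11, 14, 18].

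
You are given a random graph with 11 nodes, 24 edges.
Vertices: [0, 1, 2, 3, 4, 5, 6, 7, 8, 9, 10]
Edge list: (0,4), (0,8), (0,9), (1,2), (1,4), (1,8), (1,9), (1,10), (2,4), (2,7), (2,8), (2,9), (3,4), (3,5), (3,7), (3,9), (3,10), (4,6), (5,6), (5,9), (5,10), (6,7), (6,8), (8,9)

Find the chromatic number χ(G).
χ(G) = 4

Clique number ω(G) = 4 (lower bound: χ ≥ ω).
The clique on [1, 2, 8, 9] has size 4, forcing χ ≥ 4, and the coloring below uses 4 colors, so χ(G) = 4.
A valid 4-coloring: color 1: [4, 7, 9, 10]; color 2: [0, 1, 3, 6]; color 3: [2, 5]; color 4: [8].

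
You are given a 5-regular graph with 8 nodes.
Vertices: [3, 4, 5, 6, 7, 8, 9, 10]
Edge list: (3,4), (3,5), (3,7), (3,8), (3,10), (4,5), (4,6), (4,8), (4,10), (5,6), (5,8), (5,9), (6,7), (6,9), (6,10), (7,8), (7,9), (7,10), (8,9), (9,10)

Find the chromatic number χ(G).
χ(G) = 4

Clique number ω(G) = 4 (lower bound: χ ≥ ω).
The clique on [6, 7, 9, 10] has size 4, forcing χ ≥ 4, and the coloring below uses 4 colors, so χ(G) = 4.
A valid 4-coloring: color 1: [3, 6]; color 2: [5, 7]; color 3: [8, 10]; color 4: [4, 9].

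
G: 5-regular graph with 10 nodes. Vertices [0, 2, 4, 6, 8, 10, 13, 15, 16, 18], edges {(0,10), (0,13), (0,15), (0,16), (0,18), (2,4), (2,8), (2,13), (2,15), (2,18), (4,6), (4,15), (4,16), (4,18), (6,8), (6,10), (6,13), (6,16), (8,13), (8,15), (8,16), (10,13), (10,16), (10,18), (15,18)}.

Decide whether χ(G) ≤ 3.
The clique on vertices [2, 4, 15, 18] has size 4 > 3, so it alone needs 4 colors.

No, G is not 3-colorable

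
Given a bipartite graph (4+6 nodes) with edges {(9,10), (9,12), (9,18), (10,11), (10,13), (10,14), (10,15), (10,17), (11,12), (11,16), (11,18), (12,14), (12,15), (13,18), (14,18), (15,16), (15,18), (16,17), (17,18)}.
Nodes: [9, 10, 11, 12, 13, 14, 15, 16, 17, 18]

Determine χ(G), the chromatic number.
χ(G) = 2

Clique number ω(G) = 2 (lower bound: χ ≥ ω).
The graph is bipartite (no odd cycle), so 2 colors suffice: χ(G) = 2.
A valid 2-coloring: color 1: [10, 12, 16, 18]; color 2: [9, 11, 13, 14, 15, 17].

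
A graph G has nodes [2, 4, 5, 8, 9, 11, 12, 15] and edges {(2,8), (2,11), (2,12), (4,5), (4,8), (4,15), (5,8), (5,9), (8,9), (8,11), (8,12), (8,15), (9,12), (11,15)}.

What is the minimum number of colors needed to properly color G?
Clique number ω(G) = 3 (lower bound: χ ≥ ω).
Odd cycle [11, 15, 4, 5, 9, 12, 2] needs 3 colors (χ ≥ 3).
Vertex 8 is adjacent to every vertex of [2, 4, 5, 9, 11, 12, 15], which already need 3 colors among themselves, so 8 needs a new color (χ ≥ 4).
The coloring below uses 4 colors, so χ(G) = 4.
A valid 4-coloring: color 1: [8]; color 2: [4, 11, 12]; color 3: [2, 5, 15]; color 4: [9].

χ(G) = 4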